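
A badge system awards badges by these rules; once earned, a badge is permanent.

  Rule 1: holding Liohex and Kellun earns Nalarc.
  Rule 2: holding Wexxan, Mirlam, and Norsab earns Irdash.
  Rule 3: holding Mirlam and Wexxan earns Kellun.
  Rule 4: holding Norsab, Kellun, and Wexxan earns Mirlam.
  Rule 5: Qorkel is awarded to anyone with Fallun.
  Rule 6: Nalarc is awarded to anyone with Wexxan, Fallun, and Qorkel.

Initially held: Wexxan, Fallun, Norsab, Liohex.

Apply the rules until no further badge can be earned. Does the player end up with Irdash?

Irdash would need Wexxan, Mirlam, and Norsab (Rule 2), but Mirlam is never earned.

No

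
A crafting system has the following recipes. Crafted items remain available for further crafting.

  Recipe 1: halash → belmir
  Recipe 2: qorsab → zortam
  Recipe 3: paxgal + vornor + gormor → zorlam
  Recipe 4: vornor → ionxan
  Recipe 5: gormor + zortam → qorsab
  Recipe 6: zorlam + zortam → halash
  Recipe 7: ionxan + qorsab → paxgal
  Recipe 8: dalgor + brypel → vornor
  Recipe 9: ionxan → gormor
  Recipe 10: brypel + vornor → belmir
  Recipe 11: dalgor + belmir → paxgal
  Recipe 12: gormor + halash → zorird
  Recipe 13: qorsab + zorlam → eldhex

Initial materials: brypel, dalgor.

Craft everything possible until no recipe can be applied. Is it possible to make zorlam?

Using Recipe 8, dalgor and brypel make vornor.
brypel + vornor → belmir (Recipe 10).
Using Recipe 4, vornor makes ionxan.
Using Recipe 11, dalgor and belmir make paxgal.
Using Recipe 9, ionxan makes gormor.
Using Recipe 3, paxgal, vornor, and gormor make zorlam.

Yes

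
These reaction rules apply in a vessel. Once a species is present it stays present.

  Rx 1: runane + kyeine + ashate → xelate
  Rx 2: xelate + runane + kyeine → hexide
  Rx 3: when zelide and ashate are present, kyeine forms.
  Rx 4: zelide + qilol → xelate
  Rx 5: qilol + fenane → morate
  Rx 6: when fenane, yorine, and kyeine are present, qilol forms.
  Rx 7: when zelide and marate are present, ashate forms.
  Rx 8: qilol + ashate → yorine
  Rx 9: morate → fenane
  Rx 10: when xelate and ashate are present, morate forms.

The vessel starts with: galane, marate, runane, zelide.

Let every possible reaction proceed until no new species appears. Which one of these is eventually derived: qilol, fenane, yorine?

fenane

zelide and marate present → ashate forms (Rx 7).
zelide and ashate present → kyeine forms (Rx 3).
runane, kyeine, and ashate present → xelate forms (Rx 1).
xelate and ashate present → morate forms (Rx 10).
morate present → fenane forms (Rx 9).
qilol would need fenane, yorine, and kyeine (Rx 6), but yorine never forms. yorine would need qilol and ashate (Rx 8), but qilol never forms.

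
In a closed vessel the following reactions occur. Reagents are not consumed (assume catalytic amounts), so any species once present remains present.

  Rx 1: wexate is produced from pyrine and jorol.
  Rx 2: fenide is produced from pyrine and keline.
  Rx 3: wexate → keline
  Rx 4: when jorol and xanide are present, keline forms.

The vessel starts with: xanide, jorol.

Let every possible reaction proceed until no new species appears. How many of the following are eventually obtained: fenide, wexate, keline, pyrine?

1

jorol and xanide present → keline forms (Rx 4).
fenide would need pyrine and keline (Rx 2), but pyrine never forms.
wexate would need pyrine and jorol (Rx 1), but pyrine never forms.
keline: reached.
No rule produces pyrine, and it is not given.
Reached: keline — 1 of the 4.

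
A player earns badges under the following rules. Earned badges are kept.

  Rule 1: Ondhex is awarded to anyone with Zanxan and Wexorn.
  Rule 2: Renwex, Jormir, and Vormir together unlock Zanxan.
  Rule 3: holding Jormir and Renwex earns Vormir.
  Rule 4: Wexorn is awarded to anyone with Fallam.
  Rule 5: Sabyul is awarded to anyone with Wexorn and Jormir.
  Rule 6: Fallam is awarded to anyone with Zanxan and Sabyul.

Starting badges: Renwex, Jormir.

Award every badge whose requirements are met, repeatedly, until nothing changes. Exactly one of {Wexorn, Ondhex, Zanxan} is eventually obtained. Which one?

With Jormir and Renwex, Vormir is earned (Rule 3).
With Renwex, Jormir, and Vormir, Zanxan is earned (Rule 2).
Ondhex would need Zanxan and Wexorn (Rule 1), but Wexorn is never earned. Wexorn would need Fallam (Rule 4), but Fallam is never earned.

Zanxan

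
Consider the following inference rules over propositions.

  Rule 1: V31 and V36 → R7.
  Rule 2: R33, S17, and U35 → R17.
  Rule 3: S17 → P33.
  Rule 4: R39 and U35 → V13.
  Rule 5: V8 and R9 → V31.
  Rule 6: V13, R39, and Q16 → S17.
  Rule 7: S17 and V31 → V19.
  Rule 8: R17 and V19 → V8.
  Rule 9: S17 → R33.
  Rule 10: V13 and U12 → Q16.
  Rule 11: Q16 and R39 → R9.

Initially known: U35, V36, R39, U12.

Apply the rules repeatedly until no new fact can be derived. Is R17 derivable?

Yes

R39 and U35 hold, so V13 follows (Rule 4).
From V13 and U12, Rule 10 gives Q16.
V13, R39, and Q16 hold, so S17 follows (Rule 6).
From S17, Rule 9 gives R33.
R33, S17, and U35 hold, so R17 follows (Rule 2).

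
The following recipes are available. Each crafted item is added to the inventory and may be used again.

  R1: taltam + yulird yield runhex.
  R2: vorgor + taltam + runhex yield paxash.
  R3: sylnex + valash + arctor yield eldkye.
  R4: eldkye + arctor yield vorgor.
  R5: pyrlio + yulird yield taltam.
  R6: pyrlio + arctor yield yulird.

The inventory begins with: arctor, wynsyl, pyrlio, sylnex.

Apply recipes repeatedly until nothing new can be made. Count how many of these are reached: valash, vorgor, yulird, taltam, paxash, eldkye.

2

pyrlio + arctor → yulird (R6).
Using R5, pyrlio and yulird make taltam.
No rule produces valash, and it is not given.
vorgor would need eldkye and arctor (R4), but eldkye is never obtained.
yulird: reached.
taltam: reached.
paxash would need vorgor, taltam, and runhex (R2), but vorgor is never obtained.
eldkye would need sylnex, valash, and arctor (R3), but valash is never obtained.
Reached: yulird and taltam — 2 of the 6.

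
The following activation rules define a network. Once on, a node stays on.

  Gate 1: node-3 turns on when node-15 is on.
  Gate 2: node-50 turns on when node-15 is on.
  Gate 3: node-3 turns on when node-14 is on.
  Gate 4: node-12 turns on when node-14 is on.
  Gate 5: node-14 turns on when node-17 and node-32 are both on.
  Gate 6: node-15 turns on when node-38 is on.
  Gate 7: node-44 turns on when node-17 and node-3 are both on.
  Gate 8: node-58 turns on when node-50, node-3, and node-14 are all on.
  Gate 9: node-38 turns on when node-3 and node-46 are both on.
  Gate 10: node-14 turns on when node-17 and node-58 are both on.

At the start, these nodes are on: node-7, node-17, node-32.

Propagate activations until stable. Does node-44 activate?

node-17 and node-32 are on, so node-14 turns on (Gate 5).
Gate 3: node-14 on → node-3 on.
node-17 and node-3 are on, so node-44 turns on (Gate 7).

Yes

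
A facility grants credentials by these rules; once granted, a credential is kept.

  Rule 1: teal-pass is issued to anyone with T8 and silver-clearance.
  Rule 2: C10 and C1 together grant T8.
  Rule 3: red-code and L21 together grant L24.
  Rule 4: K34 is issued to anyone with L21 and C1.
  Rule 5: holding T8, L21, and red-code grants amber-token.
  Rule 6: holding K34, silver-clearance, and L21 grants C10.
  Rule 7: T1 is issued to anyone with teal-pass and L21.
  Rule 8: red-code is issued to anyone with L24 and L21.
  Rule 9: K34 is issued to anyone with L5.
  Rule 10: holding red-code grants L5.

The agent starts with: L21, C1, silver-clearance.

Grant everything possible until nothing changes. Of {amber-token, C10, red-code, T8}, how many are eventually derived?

2

Holding L21 and C1 grants K34 (Rule 4).
Holding K34, silver-clearance, and L21 grants C10 (Rule 6).
Holding C10 and C1 grants T8 (Rule 2).
amber-token would need T8, L21, and red-code (Rule 5), but red-code is never granted.
C10: reached.
red-code would need L24 and L21 (Rule 8), but L24 is never granted.
T8: reached.
Reached: C10 and T8 — 2 of the 4.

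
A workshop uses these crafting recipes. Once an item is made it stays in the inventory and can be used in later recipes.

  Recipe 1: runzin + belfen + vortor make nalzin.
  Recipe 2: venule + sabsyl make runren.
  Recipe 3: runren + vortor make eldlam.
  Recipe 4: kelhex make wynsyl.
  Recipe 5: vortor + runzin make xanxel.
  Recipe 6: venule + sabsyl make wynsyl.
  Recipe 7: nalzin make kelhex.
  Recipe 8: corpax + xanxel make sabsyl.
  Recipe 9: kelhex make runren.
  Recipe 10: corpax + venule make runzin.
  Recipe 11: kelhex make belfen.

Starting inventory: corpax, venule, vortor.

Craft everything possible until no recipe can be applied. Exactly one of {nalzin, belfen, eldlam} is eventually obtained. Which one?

eldlam

Using Recipe 10, corpax and venule make runzin.
Using Recipe 5, vortor and runzin make xanxel.
corpax + xanxel → sabsyl (Recipe 8).
venule + sabsyl → runren (Recipe 2).
Using Recipe 3, runren and vortor make eldlam.
nalzin would need runzin, belfen, and vortor (Recipe 1), but belfen is never obtained. belfen would need kelhex (Recipe 11), but kelhex is never obtained.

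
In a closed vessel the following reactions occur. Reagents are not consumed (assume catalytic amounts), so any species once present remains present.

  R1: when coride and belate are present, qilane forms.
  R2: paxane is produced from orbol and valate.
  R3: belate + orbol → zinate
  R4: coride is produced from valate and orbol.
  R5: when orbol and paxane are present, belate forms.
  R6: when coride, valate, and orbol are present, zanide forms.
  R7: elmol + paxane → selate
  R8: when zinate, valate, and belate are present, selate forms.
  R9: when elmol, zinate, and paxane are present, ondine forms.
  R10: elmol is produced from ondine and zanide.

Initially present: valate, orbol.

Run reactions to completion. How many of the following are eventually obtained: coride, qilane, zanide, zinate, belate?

orbol and valate present → paxane forms (R2).
valate and orbol present → coride forms (R4).
orbol and paxane present → belate forms (R5).
coride, valate, and orbol present → zanide forms (R6).
coride and belate present → qilane forms (R1).
belate and orbol present → zinate forms (R3).
coride: reached.
qilane: reached.
zanide: reached.
zinate: reached.
belate: reached.
All 5 are reached.

5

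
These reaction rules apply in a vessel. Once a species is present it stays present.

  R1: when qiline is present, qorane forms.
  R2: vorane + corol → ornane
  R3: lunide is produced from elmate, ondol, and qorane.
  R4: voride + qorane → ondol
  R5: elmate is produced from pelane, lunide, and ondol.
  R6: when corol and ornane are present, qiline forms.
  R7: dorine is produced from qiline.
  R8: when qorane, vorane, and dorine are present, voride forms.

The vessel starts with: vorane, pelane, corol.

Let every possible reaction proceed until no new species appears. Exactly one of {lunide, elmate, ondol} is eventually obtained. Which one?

ondol

vorane and corol present → ornane forms (R2).
corol and ornane present → qiline forms (R6).
qiline present → dorine forms (R7).
qiline present → qorane forms (R1).
qorane, vorane, and dorine present → voride forms (R8).
voride and qorane present → ondol forms (R4).
lunide would need elmate, ondol, and qorane (R3), but elmate never forms. elmate would need pelane, lunide, and ondol (R5), but lunide never forms.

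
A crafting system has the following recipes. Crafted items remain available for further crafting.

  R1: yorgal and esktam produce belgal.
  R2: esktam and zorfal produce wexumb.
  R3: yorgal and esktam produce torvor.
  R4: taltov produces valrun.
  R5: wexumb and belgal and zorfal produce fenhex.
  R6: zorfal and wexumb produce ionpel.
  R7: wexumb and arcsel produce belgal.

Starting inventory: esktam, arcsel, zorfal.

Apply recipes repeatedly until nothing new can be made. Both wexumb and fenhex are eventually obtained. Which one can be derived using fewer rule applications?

wexumb: Using R2, esktam and zorfal make wexumb. [1 rule application]
fenhex: esktam and zorfal → wexumb (R2). wexumb and arcsel → belgal (R7). wexumb and belgal and zorfal → fenhex (R5). [3 rule applications]
wexumb needs fewer.

wexumb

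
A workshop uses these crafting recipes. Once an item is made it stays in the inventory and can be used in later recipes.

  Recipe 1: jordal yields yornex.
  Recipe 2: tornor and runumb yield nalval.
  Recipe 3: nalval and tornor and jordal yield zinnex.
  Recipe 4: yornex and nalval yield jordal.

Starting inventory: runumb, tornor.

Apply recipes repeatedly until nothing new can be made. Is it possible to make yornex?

No

yornex would need jordal (Recipe 1), but jordal is never obtained.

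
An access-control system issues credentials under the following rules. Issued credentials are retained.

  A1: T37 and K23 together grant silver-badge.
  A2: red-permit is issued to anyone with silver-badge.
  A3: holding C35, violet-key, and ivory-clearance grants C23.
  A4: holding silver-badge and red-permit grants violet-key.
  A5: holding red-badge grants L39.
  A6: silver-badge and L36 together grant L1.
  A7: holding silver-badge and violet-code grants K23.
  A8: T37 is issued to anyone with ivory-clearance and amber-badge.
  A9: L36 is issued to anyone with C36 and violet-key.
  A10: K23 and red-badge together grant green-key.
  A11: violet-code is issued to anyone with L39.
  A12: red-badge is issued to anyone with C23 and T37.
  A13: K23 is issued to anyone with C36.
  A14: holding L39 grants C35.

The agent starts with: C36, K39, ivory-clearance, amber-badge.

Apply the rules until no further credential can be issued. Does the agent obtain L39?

L39 would need red-badge (A5), but red-badge is never granted.

No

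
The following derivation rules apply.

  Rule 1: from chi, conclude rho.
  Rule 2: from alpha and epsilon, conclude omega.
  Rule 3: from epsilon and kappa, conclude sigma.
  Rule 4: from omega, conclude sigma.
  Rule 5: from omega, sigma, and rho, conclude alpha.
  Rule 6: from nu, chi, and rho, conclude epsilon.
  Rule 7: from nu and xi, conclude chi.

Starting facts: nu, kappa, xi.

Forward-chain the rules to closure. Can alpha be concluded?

alpha would need omega, sigma, and rho (Rule 5), but omega is never established.

No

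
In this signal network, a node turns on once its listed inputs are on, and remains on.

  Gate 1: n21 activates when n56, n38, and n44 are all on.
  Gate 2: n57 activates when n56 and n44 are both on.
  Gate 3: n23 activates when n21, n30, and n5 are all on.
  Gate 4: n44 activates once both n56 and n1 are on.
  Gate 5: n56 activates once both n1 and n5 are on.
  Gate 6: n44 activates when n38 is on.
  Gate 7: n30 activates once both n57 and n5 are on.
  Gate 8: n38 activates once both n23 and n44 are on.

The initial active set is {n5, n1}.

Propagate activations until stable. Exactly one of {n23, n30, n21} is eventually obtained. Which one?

n30

Gate 5: n1 and n5 on → n56 on.
Gate 4: n56 and n1 on → n44 on.
Gate 2: n56 and n44 on → n57 on.
n57 and n5 are on, so n30 activates (Gate 7).
n21 would need n56, n38, and n44 (Gate 1), but n38 never turns on. n23 would need n21, n30, and n5 (Gate 3), but n21 never turns on.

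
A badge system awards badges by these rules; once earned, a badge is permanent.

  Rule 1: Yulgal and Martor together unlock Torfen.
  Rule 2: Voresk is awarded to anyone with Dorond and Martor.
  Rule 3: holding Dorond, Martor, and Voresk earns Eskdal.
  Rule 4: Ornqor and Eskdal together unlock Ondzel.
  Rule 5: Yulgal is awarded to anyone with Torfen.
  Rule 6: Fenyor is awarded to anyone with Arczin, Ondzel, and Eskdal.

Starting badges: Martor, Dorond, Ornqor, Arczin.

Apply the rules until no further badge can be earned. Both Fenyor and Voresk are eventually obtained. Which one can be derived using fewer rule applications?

Voresk: With Dorond and Martor, Voresk is earned (Rule 2). [1 rule application]
Fenyor: With Dorond and Martor, Voresk is earned (Rule 2). With Dorond, Martor, and Voresk, Eskdal is earned (Rule 3). With Ornqor and Eskdal, Ondzel is earned (Rule 4). With Arczin, Ondzel, and Eskdal, Fenyor is earned (Rule 6). [4 rule applications]
Voresk needs fewer.

Voresk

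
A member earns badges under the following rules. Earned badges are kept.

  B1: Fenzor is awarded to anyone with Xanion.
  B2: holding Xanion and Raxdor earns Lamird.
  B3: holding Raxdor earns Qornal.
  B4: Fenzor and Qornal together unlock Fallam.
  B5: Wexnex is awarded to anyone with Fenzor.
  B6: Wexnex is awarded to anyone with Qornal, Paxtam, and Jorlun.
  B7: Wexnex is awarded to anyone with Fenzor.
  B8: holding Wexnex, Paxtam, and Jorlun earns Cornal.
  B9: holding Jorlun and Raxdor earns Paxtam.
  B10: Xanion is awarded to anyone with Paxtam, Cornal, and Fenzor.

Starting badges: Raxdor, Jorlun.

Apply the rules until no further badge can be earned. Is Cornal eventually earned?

Yes

With Raxdor, Qornal is earned (B3).
With Jorlun and Raxdor, Paxtam is earned (B9).
With Qornal, Paxtam, and Jorlun, Wexnex is earned (B6).
With Wexnex, Paxtam, and Jorlun, Cornal is earned (B8).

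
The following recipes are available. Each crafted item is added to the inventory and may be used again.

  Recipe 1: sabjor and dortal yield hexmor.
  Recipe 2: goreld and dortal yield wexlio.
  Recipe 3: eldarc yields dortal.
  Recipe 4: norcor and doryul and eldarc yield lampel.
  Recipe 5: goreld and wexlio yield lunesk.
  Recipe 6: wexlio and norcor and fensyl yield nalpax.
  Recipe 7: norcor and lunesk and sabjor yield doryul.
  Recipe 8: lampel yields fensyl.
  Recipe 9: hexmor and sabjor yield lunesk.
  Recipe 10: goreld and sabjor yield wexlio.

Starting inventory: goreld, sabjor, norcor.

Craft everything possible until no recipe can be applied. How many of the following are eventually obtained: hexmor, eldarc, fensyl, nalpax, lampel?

hexmor would need sabjor and dortal (Recipe 1), but dortal is never obtained.
No rule produces eldarc, and it is not given.
fensyl would need lampel (Recipe 8), but lampel is never obtained.
nalpax would need wexlio, norcor, and fensyl (Recipe 6), but fensyl is never obtained.
lampel would need norcor, doryul, and eldarc (Recipe 4), but eldarc is never obtained.
None of the 5 are reached.

0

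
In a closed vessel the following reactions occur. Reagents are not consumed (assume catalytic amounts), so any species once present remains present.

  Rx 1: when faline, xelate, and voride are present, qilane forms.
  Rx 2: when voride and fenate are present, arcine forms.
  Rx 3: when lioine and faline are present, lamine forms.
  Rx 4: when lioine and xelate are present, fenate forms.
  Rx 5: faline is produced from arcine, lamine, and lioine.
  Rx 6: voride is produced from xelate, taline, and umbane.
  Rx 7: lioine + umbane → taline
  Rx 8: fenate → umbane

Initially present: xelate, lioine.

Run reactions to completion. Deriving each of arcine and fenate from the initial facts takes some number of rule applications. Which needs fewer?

fenate: lioine and xelate present → fenate forms (Rx 4). [1 rule application]
arcine: lioine and xelate present → fenate forms (Rx 4). fenate present → umbane forms (Rx 8). lioine and umbane present → taline forms (Rx 7). xelate, taline, and umbane present → voride forms (Rx 6). voride and fenate present → arcine forms (Rx 2). [5 rule applications]
fenate needs fewer.

fenate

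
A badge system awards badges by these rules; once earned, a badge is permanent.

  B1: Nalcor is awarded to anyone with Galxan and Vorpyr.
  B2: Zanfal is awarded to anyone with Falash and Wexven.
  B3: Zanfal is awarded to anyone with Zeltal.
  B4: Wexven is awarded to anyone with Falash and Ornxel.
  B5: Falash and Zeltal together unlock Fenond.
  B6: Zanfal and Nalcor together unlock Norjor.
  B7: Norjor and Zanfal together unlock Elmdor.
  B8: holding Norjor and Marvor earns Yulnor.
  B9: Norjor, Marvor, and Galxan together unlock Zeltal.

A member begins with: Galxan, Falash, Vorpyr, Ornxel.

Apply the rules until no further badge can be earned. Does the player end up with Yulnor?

No

Yulnor would need Norjor and Marvor (B8), but Marvor is never earned.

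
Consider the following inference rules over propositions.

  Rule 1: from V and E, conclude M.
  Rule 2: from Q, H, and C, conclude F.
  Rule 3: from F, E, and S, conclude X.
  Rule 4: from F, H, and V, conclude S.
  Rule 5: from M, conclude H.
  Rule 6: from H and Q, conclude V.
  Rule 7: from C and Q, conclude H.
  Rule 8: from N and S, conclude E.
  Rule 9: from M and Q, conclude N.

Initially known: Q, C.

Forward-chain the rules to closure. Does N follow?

N would need M and Q (Rule 9), but M is never established.

No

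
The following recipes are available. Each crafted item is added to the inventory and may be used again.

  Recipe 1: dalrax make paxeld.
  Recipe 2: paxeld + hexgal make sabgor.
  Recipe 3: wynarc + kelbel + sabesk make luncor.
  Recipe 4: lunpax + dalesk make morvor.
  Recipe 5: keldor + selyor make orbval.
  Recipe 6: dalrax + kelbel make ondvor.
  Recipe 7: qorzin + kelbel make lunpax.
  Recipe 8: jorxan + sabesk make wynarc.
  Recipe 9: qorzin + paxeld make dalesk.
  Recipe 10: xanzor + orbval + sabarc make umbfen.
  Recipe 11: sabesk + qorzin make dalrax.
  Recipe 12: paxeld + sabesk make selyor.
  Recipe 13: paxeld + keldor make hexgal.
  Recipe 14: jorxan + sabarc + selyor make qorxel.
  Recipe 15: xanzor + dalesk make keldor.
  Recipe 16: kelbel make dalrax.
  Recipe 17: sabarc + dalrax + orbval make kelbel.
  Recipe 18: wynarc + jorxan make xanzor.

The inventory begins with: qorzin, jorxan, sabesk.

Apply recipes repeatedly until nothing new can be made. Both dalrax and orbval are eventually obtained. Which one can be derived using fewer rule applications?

dalrax: sabesk + qorzin → dalrax (Recipe 11). [1 rule application]
orbval: sabesk + qorzin → dalrax (Recipe 11). Using Recipe 8, jorxan and sabesk make wynarc. Using Recipe 1, dalrax makes paxeld. Using Recipe 18, wynarc and jorxan make xanzor. qorzin + paxeld → dalesk (Recipe 9). Using Recipe 12, paxeld and sabesk make selyor. Using Recipe 15, xanzor and dalesk make keldor. Using Recipe 5, keldor and selyor make orbval. [8 rule applications]
dalrax needs fewer.

dalrax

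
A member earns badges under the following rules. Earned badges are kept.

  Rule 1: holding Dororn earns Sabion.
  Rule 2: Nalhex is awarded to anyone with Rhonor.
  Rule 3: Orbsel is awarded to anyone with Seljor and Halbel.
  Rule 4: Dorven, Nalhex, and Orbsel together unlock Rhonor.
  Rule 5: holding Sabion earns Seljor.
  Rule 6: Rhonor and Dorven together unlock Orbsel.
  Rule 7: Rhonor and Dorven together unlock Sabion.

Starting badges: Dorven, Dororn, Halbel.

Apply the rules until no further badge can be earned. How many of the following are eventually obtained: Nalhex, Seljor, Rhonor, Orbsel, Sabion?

3

With Dororn, Sabion is earned (Rule 1).
With Sabion, Seljor is earned (Rule 5).
With Seljor and Halbel, Orbsel is earned (Rule 3).
Nalhex would need Rhonor (Rule 2), but Rhonor is never earned.
Seljor: reached.
Rhonor would need Dorven, Nalhex, and Orbsel (Rule 4), but Nalhex is never earned.
Orbsel: reached.
Sabion: reached.
Reached: Seljor, Orbsel, and Sabion — 3 of the 5.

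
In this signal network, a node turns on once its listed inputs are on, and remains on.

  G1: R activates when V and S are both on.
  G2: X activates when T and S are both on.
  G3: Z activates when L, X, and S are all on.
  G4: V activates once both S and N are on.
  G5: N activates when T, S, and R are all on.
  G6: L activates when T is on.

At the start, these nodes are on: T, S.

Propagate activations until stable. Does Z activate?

Yes

G2: T and S on → X on.
T is on, so L activates (G6).
L, X, and S are on, so Z activates (G3).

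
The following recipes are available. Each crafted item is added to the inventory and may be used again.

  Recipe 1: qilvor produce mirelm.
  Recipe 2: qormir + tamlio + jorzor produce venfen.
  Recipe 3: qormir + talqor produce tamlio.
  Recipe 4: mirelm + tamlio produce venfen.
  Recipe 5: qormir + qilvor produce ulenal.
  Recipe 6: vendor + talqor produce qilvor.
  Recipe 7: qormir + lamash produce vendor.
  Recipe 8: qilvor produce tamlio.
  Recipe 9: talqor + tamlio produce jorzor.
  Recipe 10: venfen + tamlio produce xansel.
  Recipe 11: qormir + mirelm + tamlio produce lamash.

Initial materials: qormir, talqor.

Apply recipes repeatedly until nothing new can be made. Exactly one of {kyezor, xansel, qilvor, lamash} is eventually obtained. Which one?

xansel

Using Recipe 3, qormir and talqor make tamlio.
talqor + tamlio → jorzor (Recipe 9).
Using Recipe 2, qormir, tamlio, and jorzor make venfen.
Using Recipe 10, venfen and tamlio make xansel.
qilvor would need vendor and talqor (Recipe 6), but vendor is never obtained. No rule produces kyezor, and it is not given. lamash would need qormir, mirelm, and tamlio (Recipe 11), but mirelm is never obtained.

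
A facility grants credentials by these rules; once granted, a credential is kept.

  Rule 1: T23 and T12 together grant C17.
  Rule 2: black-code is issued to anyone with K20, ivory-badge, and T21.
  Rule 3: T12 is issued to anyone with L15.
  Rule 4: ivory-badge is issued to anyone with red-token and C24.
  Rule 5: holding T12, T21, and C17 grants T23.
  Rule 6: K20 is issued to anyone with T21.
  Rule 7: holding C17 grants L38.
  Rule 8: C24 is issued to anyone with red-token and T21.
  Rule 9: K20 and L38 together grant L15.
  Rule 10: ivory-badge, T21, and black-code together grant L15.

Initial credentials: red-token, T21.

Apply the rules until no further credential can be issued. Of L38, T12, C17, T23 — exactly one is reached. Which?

T12

Holding red-token and T21 grants C24 (Rule 8).
Holding T21 grants K20 (Rule 6).
Holding red-token and C24 grants ivory-badge (Rule 4).
Holding K20, ivory-badge, and T21 grants black-code (Rule 2).
Holding ivory-badge, T21, and black-code grants L15 (Rule 10).
Holding L15 grants T12 (Rule 3).
T23 would need T12, T21, and C17 (Rule 5), but C17 is never granted. C17 would need T23 and T12 (Rule 1), but T23 is never granted. L38 would need C17 (Rule 7), but C17 is never granted.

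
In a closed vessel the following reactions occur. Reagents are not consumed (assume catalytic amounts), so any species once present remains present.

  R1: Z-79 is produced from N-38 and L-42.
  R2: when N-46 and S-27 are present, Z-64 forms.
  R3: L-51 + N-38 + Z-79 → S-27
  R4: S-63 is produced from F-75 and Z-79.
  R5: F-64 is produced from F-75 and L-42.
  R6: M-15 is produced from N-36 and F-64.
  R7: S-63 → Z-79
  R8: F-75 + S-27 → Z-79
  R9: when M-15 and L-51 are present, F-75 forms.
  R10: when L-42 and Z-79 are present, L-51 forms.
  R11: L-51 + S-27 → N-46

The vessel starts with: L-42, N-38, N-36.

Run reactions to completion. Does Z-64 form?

Yes

N-38 and L-42 present → Z-79 forms (R1).
L-42 and Z-79 present → L-51 forms (R10).
L-51, N-38, and Z-79 present → S-27 forms (R3).
L-51 and S-27 present → N-46 forms (R11).
N-46 and S-27 present → Z-64 forms (R2).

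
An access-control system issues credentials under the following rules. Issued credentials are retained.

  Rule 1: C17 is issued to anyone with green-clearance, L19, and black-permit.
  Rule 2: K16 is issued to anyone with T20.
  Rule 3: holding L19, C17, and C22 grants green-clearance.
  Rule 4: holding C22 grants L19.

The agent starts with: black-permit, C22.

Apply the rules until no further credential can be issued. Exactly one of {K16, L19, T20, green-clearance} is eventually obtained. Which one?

Holding C22 grants L19 (Rule 4).
green-clearance would need L19, C17, and C22 (Rule 3), but C17 is never granted. No rule produces T20, and it is not given. K16 would need T20 (Rule 2), but T20 is never granted.

L19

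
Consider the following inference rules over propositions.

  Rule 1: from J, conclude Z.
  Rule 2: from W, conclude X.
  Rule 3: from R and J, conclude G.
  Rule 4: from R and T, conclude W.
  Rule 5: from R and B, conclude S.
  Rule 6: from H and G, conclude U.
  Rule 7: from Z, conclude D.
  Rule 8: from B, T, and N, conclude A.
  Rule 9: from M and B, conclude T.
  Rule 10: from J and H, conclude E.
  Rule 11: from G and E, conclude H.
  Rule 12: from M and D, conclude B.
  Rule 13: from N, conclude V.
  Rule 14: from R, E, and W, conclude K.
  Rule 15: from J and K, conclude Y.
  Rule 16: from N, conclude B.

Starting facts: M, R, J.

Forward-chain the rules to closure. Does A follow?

No

A would need B, T, and N (Rule 8), but N is never established.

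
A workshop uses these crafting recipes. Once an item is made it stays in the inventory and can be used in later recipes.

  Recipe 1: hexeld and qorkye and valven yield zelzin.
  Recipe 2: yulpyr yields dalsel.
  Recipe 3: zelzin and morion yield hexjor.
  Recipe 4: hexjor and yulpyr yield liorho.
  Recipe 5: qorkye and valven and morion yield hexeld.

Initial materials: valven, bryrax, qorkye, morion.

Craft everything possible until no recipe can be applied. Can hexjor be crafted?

Using Recipe 5, qorkye, valven, and morion make hexeld.
hexeld and qorkye and valven → zelzin (Recipe 1).
Using Recipe 3, zelzin and morion make hexjor.

Yes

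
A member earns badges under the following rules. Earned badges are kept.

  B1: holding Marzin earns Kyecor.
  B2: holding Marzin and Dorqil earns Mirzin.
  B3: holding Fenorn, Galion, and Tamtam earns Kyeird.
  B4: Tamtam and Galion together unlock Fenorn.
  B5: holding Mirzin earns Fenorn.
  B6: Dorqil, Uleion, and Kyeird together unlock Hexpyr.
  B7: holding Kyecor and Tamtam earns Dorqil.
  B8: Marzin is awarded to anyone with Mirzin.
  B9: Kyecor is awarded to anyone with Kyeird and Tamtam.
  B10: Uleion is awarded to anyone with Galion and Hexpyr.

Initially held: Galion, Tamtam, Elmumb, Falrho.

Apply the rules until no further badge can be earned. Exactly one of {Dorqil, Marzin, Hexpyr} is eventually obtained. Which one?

Dorqil

With Tamtam and Galion, Fenorn is earned (B4).
With Fenorn, Galion, and Tamtam, Kyeird is earned (B3).
With Kyeird and Tamtam, Kyecor is earned (B9).
With Kyecor and Tamtam, Dorqil is earned (B7).
Marzin would need Mirzin (B8), but Mirzin is never earned. Hexpyr would need Dorqil, Uleion, and Kyeird (B6), but Uleion is never earned.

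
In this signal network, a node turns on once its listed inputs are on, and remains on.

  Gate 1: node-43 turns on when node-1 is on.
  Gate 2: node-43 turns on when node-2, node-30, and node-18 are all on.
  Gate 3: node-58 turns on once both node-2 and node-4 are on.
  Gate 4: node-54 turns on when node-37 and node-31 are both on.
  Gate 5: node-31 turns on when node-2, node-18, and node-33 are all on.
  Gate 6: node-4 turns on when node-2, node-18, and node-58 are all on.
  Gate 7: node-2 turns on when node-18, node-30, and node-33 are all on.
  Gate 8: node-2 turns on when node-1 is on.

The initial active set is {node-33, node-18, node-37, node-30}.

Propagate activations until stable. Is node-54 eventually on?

node-18, node-30, and node-33 are on, so node-2 turns on (Gate 7).
node-2, node-18, and node-33 are on, so node-31 turns on (Gate 5).
Gate 4: node-37 and node-31 on → node-54 on.

Yes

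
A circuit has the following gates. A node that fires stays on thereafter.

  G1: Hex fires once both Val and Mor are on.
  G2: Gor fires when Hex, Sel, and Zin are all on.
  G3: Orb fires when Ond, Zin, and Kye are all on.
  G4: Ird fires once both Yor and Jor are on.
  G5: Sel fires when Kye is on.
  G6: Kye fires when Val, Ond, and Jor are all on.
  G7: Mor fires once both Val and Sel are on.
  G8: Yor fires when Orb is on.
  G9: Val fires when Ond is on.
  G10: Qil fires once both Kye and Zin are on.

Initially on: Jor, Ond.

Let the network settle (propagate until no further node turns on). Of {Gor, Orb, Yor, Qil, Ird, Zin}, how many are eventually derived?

Gor would need Hex, Sel, and Zin (G2), but Zin never turns on.
Orb would need Ond, Zin, and Kye (G3), but Zin never turns on.
Yor would need Orb (G8), but Orb never turns on.
Qil would need Kye and Zin (G10), but Zin never turns on.
Ird would need Yor and Jor (G4), but Yor never turns on.
No rule produces Zin, and it is not given.
None of the 6 are reached.

0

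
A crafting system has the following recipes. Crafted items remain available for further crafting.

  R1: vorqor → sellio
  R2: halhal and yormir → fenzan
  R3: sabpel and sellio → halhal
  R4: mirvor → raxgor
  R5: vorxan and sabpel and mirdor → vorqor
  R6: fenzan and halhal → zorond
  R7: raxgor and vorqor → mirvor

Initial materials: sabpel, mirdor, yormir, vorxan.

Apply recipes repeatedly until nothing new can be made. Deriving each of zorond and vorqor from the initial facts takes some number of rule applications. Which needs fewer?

vorqor

vorqor: Using R5, vorxan, sabpel, and mirdor make vorqor. [1 rule application]
zorond: Using R5, vorxan, sabpel, and mirdor make vorqor. Using R1, vorqor makes sellio. sabpel and sellio → halhal (R3). halhal and yormir → fenzan (R2). fenzan and halhal → zorond (R6). [5 rule applications]
vorqor needs fewer.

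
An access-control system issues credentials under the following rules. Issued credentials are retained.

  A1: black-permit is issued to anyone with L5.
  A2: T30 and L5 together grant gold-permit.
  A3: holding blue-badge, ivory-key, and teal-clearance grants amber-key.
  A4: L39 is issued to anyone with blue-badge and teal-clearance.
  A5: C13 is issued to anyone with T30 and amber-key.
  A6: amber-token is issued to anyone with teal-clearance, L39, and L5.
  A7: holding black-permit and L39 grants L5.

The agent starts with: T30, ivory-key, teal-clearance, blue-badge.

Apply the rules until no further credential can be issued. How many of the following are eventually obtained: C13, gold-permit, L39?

2

Holding blue-badge, ivory-key, and teal-clearance grants amber-key (A3).
Holding blue-badge and teal-clearance grants L39 (A4).
Holding T30 and amber-key grants C13 (A5).
C13: reached.
gold-permit would need T30 and L5 (A2), but L5 is never granted.
L39: reached.
Reached: C13 and L39 — 2 of the 3.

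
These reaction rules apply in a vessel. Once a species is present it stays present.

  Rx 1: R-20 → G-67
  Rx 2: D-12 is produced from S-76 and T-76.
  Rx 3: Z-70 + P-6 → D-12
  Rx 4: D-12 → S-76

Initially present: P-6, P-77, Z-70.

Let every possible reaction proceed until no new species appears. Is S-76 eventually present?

Yes

Z-70 and P-6 present → D-12 forms (Rx 3).
D-12 present → S-76 forms (Rx 4).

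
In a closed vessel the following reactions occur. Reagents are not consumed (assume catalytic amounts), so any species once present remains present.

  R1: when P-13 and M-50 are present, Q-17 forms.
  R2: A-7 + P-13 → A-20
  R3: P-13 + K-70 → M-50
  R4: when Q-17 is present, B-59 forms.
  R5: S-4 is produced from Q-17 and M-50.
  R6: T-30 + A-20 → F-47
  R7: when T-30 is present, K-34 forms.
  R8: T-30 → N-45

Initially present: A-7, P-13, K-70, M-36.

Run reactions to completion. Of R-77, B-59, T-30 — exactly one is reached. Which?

B-59

P-13 and K-70 present → M-50 forms (R3).
P-13 and M-50 present → Q-17 forms (R1).
Q-17 present → B-59 forms (R4).
No rule produces R-77, and it is not given. No rule produces T-30, and it is not given.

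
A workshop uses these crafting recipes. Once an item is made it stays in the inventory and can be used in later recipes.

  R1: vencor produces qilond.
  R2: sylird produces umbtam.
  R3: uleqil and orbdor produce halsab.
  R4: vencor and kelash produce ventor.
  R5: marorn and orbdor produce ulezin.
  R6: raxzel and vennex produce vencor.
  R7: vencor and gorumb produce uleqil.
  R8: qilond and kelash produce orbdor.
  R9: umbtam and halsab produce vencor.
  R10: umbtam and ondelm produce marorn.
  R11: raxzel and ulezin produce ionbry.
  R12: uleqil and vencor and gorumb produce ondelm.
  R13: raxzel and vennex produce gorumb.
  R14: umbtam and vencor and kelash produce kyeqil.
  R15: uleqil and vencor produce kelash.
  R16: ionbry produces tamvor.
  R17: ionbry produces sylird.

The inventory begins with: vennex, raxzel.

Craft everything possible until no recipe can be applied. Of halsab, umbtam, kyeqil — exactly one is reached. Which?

raxzel and vennex → vencor (R6).
Using R13, raxzel and vennex make gorumb.
Using R7, vencor and gorumb make uleqil.
vencor → qilond (R1).
Using R15, uleqil and vencor make kelash.
qilond and kelash → orbdor (R8).
Using R3, uleqil and orbdor make halsab.
umbtam would need sylird (R2), but sylird is never obtained. kyeqil would need umbtam, vencor, and kelash (R14), but umbtam is never obtained.

halsab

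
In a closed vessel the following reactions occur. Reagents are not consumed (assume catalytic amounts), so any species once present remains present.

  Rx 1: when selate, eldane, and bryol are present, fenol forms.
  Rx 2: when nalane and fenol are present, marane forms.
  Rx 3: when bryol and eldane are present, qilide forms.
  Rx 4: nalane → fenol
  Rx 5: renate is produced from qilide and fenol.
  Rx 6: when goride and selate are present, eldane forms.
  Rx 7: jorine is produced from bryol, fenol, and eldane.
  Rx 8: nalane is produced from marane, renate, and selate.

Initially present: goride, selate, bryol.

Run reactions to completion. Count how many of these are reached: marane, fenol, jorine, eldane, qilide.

4

goride and selate present → eldane forms (Rx 6).
bryol and eldane present → qilide forms (Rx 3).
selate, eldane, and bryol present → fenol forms (Rx 1).
bryol, fenol, and eldane present → jorine forms (Rx 7).
marane would need nalane and fenol (Rx 2), but nalane never forms.
fenol: reached.
jorine: reached.
eldane: reached.
qilide: reached.
Reached: fenol, jorine, eldane, and qilide — 4 of the 5.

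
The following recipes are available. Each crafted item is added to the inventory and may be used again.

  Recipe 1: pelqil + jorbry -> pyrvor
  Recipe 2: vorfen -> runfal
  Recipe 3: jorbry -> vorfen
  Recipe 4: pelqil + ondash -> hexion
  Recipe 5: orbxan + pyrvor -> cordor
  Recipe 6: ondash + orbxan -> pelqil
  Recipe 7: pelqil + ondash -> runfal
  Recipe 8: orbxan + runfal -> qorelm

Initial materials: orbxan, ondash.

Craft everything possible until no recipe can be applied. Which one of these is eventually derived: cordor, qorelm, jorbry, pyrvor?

ondash + orbxan -> pelqil (Recipe 6).
Using Recipe 7, pelqil and ondash make runfal.
Using Recipe 8, orbxan and runfal make qorelm.
pyrvor would need pelqil and jorbry (Recipe 1), but jorbry is never obtained. No rule produces jorbry, and it is not given. cordor would need orbxan and pyrvor (Recipe 5), but pyrvor is never obtained.

qorelm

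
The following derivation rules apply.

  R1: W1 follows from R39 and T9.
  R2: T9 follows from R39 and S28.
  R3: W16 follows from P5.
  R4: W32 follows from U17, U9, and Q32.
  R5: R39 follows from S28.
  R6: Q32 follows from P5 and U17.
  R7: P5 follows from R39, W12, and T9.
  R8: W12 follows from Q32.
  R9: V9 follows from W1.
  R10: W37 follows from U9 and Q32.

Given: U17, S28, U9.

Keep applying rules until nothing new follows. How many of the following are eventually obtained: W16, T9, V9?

From S28, R5 gives R39.
R39 and S28 hold, so T9 follows (R2).
R39 and T9 hold, so W1 follows (R1).
From W1, R9 gives V9.
W16 would need P5 (R3), but P5 is never established.
T9: reached.
V9: reached.
Reached: T9 and V9 — 2 of the 3.

2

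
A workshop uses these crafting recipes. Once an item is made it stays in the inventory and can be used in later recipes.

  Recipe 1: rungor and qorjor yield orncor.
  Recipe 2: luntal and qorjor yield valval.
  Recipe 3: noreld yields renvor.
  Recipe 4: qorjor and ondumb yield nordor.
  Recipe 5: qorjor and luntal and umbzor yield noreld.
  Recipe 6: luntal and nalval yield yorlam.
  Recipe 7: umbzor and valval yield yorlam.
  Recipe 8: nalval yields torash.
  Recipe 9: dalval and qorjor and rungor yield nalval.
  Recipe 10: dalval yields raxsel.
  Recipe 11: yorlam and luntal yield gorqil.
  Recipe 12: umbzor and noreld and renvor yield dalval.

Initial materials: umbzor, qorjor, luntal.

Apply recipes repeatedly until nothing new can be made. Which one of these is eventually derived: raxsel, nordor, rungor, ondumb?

Using Recipe 5, qorjor, luntal, and umbzor make noreld.
noreld → renvor (Recipe 3).
umbzor and noreld and renvor → dalval (Recipe 12).
Using Recipe 10, dalval makes raxsel.
No rule produces rungor, and it is not given. No rule produces ondumb, and it is not given. nordor would need qorjor and ondumb (Recipe 4), but ondumb is never obtained.

raxsel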